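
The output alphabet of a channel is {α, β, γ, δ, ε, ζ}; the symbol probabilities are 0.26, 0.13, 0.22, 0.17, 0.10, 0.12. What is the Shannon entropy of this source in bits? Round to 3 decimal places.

2.502 bits

H = −Σ pᵢ log₂ pᵢ.
−0.26·log₂(0.26) = 0.5053
−0.13·log₂(0.13) = 0.3826
−0.22·log₂(0.22) = 0.4806
−0.17·log₂(0.17) = 0.4346
−0.10·log₂(0.10) = 0.3322
−0.12·log₂(0.12) = 0.3671
Sum ≈ 2.5024 → 2.502 bits.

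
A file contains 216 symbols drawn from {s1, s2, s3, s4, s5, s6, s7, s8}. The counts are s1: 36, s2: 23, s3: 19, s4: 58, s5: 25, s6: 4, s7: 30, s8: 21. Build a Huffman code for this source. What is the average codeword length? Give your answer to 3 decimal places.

Probabilities are the counts divided by 216.
Repeatedly combine the two least-probable nodes; the expected code length is the sum of the merged weights.
merge 1/54 + 19/216 → 23/216
merge 7/72 + 23/216 → 11/54
merge 23/216 + 25/216 → 2/9
merge 5/36 + 1/6 → 11/36
merge 11/54 + 2/9 → 23/54
merge 29/108 + 11/36 → 31/54
merge 23/54 + 31/54 → 1
L = 23/216 + 11/54 + 2/9 + 11/36 + 23/54 + 31/54 + 1 = 613/216 ≈ 2.838 bits/symbol.

2.838 bits/symbol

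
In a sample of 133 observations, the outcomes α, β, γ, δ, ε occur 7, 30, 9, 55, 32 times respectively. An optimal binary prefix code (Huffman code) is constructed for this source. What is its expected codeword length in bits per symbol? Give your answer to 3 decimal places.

2.053 bits/symbol

Probabilities are the counts divided by 133.
Repeatedly combine the two least-probable nodes; the expected code length is the sum of the merged weights.
merge 1/19 + 9/133 → 16/133
merge 16/133 + 30/133 → 46/133
merge 32/133 + 46/133 → 78/133
merge 55/133 + 78/133 → 1
L = 16/133 + 46/133 + 78/133 + 1 = 39/19 ≈ 2.053 bits/symbol.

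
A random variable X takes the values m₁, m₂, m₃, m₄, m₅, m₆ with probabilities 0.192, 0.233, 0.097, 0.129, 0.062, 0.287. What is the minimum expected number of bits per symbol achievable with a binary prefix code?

2.447 bits/symbol

Repeatedly combine the two least-probable nodes; the expected code length is the sum of the merged weights.
merge 31/500 + 97/1000 → 159/1000
merge 129/1000 + 159/1000 → 36/125
merge 24/125 + 233/1000 → 17/40
merge 287/1000 + 36/125 → 23/40
merge 17/40 + 23/40 → 1
L = 159/1000 + 36/125 + 17/40 + 23/40 + 1 = 2447/1000 = 2.447 bits/symbol.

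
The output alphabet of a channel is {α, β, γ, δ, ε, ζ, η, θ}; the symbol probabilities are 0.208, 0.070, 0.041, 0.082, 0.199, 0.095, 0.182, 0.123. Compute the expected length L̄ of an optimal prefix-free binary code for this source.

Repeatedly combine the two least-probable nodes; the expected code length is the sum of the merged weights.
merge 41/1000 + 7/100 → 111/1000
merge 41/500 + 19/200 → 177/1000
merge 111/1000 + 123/1000 → 117/500
merge 177/1000 + 91/500 → 359/1000
merge 199/1000 + 26/125 → 407/1000
merge 117/500 + 359/1000 → 593/1000
merge 407/1000 + 593/1000 → 1
L = 111/1000 + 177/1000 + 117/500 + 359/1000 + 407/1000 + 593/1000 + 1 = 2881/1000 = 2.881 bits/symbol.

2.881 bits/symbol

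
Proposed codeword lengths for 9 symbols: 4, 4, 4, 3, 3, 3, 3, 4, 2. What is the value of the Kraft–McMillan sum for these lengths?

1

With common denominator 2^4 = 16: Σ 2^(−ℓᵢ) = 1/16 + 1/16 + 1/16 + 2/16 + 2/16 + 2/16 + 2/16 + 1/16 + 4/16 = 16/16 = 1.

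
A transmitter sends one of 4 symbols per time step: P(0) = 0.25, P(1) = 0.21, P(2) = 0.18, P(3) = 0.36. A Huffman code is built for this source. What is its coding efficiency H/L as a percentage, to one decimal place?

97.4%

Entropy H = −Σ p log₂ p ≈ 1.9487 bits.
Huffman merges: 9/50+21/100→39/100; 1/4+9/25→61/100; 39/100+61/100→1. L = 2 ≈ 2.0000.
Efficiency = H/L = 1.9487/2.0000 = 97.4%.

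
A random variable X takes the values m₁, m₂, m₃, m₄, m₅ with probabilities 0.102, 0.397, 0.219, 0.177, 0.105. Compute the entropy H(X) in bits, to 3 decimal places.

H = −Σ pᵢ log₂ pᵢ.
−0.102·log₂(0.102) = 0.3359
−0.397·log₂(0.397) = 0.5291
−0.219·log₂(0.219) = 0.4798
−0.177·log₂(0.177) = 0.4422
−0.105·log₂(0.105) = 0.3414
Sum ≈ 2.1285 → 2.128 bits.

2.128 bits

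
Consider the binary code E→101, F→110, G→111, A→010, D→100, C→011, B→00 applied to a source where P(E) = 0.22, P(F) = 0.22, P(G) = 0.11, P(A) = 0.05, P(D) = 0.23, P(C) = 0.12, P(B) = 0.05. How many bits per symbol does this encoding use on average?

2.95 bits/symbol

L̄ = Σ pᵢ·ℓᵢ = 0.22·3 + 0.22·3 + 0.11·3 + 0.05·3 + 0.23·3 + 0.12·3 + 0.05·2 = 2.95 bits/symbol.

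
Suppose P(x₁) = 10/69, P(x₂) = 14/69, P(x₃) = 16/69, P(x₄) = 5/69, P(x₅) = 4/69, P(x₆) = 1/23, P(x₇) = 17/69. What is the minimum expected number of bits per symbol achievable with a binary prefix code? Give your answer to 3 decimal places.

2.594 bits/symbol

Repeatedly combine the two least-probable nodes; the expected code length is the sum of the merged weights.
merge 1/23 + 4/69 → 7/69
merge 5/69 + 7/69 → 4/23
merge 10/69 + 4/23 → 22/69
merge 14/69 + 16/69 → 10/23
merge 17/69 + 22/69 → 13/23
merge 10/23 + 13/23 → 1
L = 7/69 + 4/23 + 22/69 + 10/23 + 13/23 + 1 = 179/69 ≈ 2.594 bits/symbol.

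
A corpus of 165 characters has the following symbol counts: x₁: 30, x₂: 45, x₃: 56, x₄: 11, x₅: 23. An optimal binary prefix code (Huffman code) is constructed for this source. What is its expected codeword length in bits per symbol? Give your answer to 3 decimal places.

2.206 bits/symbol

Probabilities are the counts divided by 165.
Repeatedly combine the two least-probable nodes; the expected code length is the sum of the merged weights.
merge 1/15 + 23/165 → 34/165
merge 2/11 + 34/165 → 64/165
merge 3/11 + 56/165 → 101/165
merge 64/165 + 101/165 → 1
L = 34/165 + 64/165 + 101/165 + 1 = 364/165 ≈ 2.206 bits/symbol.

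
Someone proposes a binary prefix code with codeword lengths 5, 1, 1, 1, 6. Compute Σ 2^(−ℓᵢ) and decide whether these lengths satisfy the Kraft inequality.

With common denominator 2^6 = 64: Σ 2^(−ℓᵢ) = 2/64 + 32/64 + 32/64 + 32/64 + 1/64 = 99/64 = 1.546875.
Kraft's inequality requires Σ ≤ 1; here Σ = 1.546875 > 1, so no such prefix code exists.

1.546875; no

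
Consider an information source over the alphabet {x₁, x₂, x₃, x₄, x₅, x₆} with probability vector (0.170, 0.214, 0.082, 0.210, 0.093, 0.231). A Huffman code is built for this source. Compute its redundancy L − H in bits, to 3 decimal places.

0.034 bits

Entropy H = −Σ p log₂ p ≈ 2.4863 bits.
Huffman merges: 41/500+93/1000→7/40; 17/100+7/40→69/200; 21/100+107/500→53/125; 231/1000+69/200→72/125; 53/125+72/125→1. L = 63/25 ≈ 2.5200.
L − H = 2.5200 − 2.4863 = 0.034 bits.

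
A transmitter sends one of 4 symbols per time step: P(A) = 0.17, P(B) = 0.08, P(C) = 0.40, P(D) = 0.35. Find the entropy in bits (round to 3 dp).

H = −Σ pᵢ log₂ pᵢ.
−0.17·log₂(0.17) = 0.4346
−0.08·log₂(0.08) = 0.2915
−0.40·log₂(0.40) = 0.5288
−0.35·log₂(0.35) = 0.5301
Sum ≈ 1.7850 → 1.785 bits.

1.785 bits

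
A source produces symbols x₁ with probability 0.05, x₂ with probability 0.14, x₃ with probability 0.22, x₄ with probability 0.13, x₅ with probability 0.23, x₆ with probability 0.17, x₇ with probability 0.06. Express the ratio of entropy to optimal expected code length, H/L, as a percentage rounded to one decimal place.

Entropy H = −Σ p log₂ p ≈ 2.6422 bits.
Huffman merges: 1/20+3/50→11/100; 11/100+13/100→6/25; 7/50+17/100→31/100; 11/50+23/100→9/20; 6/25+31/100→11/20; 9/20+11/20→1. L = 133/50 ≈ 2.6600.
Efficiency = H/L = 2.6422/2.6600 = 99.3%.

99.3%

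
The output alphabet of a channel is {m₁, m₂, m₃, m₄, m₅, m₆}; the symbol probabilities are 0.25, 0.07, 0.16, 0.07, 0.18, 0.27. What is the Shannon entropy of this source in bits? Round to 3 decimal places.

2.415 bits

H = −Σ pᵢ log₂ pᵢ.
−0.25·log₂(0.25) = 0.5000
−0.07·log₂(0.07) = 0.2686
−0.16·log₂(0.16) = 0.4230
−0.07·log₂(0.07) = 0.2686
−0.18·log₂(0.18) = 0.4453
−0.27·log₂(0.27) = 0.5100
Sum ≈ 2.4155 → 2.415 bits.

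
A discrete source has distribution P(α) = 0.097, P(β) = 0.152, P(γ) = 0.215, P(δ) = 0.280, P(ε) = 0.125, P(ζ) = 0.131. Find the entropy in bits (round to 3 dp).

2.490 bits

H = −Σ pᵢ log₂ pᵢ.
−0.097·log₂(0.097) = 0.3265
−0.152·log₂(0.152) = 0.4131
−0.215·log₂(0.215) = 0.4768
−0.280·log₂(0.280) = 0.5142
−0.125·log₂(0.125) = 0.3750
−0.131·log₂(0.131) = 0.3841
Sum ≈ 2.4897 → 2.490 bits.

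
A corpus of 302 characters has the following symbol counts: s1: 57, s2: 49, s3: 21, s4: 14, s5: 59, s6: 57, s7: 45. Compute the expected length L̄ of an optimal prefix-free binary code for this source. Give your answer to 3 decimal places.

Probabilities are the counts divided by 302.
Repeatedly combine the two least-probable nodes; the expected code length is the sum of the merged weights.
merge 7/151 + 21/302 → 35/302
merge 35/302 + 45/302 → 40/151
merge 49/302 + 57/302 → 53/151
merge 57/302 + 59/302 → 58/151
merge 40/151 + 53/151 → 93/151
merge 58/151 + 93/151 → 1
L = 35/302 + 40/151 + 53/151 + 58/151 + 93/151 + 1 = 825/302 ≈ 2.732 bits/symbol.

2.732 bits/symbol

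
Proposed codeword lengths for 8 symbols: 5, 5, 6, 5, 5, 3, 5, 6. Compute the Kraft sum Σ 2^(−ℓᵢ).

With common denominator 2^6 = 64: Σ 2^(−ℓᵢ) = 2/64 + 2/64 + 1/64 + 2/64 + 2/64 + 8/64 + 2/64 + 1/64 = 20/64 = 0.3125.

0.3125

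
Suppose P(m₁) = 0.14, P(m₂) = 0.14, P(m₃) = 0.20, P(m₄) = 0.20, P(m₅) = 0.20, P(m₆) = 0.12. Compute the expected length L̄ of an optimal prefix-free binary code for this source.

Repeatedly combine the two least-probable nodes; the expected code length is the sum of the merged weights.
merge 3/25 + 7/50 → 13/50
merge 7/50 + 1/5 → 17/50
merge 1/5 + 1/5 → 2/5
merge 13/50 + 17/50 → 3/5
merge 2/5 + 3/5 → 1
L = 13/50 + 17/50 + 2/5 + 3/5 + 1 = 13/5 = 2.6 bits/symbol.

2.6 bits/symbol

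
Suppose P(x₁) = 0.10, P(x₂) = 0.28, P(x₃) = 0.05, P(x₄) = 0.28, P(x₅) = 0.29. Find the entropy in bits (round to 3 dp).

H = −Σ pᵢ log₂ pᵢ.
−0.10·log₂(0.10) = 0.3322
−0.28·log₂(0.28) = 0.5142
−0.05·log₂(0.05) = 0.2161
−0.28·log₂(0.28) = 0.5142
−0.29·log₂(0.29) = 0.5179
Sum ≈ 2.0946 → 2.095 bits.

2.095 bits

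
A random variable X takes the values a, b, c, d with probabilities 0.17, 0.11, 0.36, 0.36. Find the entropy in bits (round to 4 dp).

1.8461 bits

H = −Σ pᵢ log₂ pᵢ.
−0.17·log₂(0.17) = 0.4346
−0.11·log₂(0.11) = 0.3503
−0.36·log₂(0.36) = 0.5306
−0.36·log₂(0.36) = 0.5306
Sum ≈ 1.8461 → 1.8461 bits.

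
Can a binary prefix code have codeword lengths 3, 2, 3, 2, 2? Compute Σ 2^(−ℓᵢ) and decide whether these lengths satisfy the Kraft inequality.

1; yes

With common denominator 2^3 = 8: Σ 2^(−ℓᵢ) = 1/8 + 2/8 + 1/8 + 2/8 + 2/8 = 8/8 = 1.
Kraft's inequality requires Σ ≤ 1; here Σ = 1 ≤ 1, so such a prefix code exists.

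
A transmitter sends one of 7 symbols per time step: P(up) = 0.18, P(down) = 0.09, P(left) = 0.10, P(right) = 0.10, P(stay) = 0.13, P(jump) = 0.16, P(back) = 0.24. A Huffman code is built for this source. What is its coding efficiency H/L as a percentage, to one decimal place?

98.6%

Entropy H = −Σ p log₂ p ≈ 2.7221 bits.
Huffman merges: 9/100+1/10→19/100; 1/10+13/100→23/100; 4/25+9/50→17/50; 19/100+23/100→21/50; 6/25+17/50→29/50; 21/50+29/50→1. L = 69/25 ≈ 2.7600.
Efficiency = H/L = 2.7221/2.7600 = 98.6%.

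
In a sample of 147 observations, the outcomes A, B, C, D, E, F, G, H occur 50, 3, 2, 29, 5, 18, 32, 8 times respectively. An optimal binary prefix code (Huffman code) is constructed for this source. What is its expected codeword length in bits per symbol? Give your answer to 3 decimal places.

2.469 bits/symbol

Probabilities are the counts divided by 147.
Repeatedly combine the two least-probable nodes; the expected code length is the sum of the merged weights.
merge 2/147 + 1/49 → 5/147
merge 5/147 + 5/147 → 10/147
merge 8/147 + 10/147 → 6/49
merge 6/49 + 6/49 → 12/49
merge 29/147 + 32/147 → 61/147
merge 12/49 + 50/147 → 86/147
merge 61/147 + 86/147 → 1
L = 5/147 + 10/147 + 6/49 + 12/49 + 61/147 + 86/147 + 1 = 121/49 ≈ 2.469 bits/symbol.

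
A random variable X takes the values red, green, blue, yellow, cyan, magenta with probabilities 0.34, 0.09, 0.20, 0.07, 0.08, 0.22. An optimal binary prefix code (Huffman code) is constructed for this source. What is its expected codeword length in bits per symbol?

2.39 bits/symbol

Repeatedly combine the two least-probable nodes; the expected code length is the sum of the merged weights.
merge 7/100 + 2/25 → 3/20
merge 9/100 + 3/20 → 6/25
merge 1/5 + 11/50 → 21/50
merge 6/25 + 17/50 → 29/50
merge 21/50 + 29/50 → 1
L = 3/20 + 6/25 + 21/50 + 29/50 + 1 = 239/100 = 2.39 bits/symbol.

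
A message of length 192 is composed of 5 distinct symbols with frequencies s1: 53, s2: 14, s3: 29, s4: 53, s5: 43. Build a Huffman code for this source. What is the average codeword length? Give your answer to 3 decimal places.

2.224 bits/symbol

Probabilities are the counts divided by 192.
Repeatedly combine the two least-probable nodes; the expected code length is the sum of the merged weights.
merge 7/96 + 29/192 → 43/192
merge 43/192 + 43/192 → 43/96
merge 53/192 + 53/192 → 53/96
merge 43/96 + 53/96 → 1
L = 43/192 + 43/96 + 53/96 + 1 = 427/192 ≈ 2.224 bits/symbol.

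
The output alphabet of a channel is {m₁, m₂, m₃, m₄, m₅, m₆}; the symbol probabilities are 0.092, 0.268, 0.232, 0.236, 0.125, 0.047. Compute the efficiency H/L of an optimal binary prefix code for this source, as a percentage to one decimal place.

99.4%

Entropy H = −Σ p log₂ p ≈ 2.3888 bits.
Huffman merges: 47/1000+23/250→139/1000; 1/8+139/1000→33/125; 29/125+59/250→117/250; 33/125+67/250→133/250; 117/250+133/250→1. L = 2403/1000 ≈ 2.4030.
Efficiency = H/L = 2.3888/2.4030 = 99.4%.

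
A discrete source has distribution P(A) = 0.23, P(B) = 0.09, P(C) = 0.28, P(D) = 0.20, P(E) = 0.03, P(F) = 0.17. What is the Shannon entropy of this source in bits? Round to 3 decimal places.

H = −Σ pᵢ log₂ pᵢ.
−0.23·log₂(0.23) = 0.4877
−0.09·log₂(0.09) = 0.3127
−0.28·log₂(0.28) = 0.5142
−0.20·log₂(0.20) = 0.4644
−0.03·log₂(0.03) = 0.1518
−0.17·log₂(0.17) = 0.4346
Sum ≈ 2.3653 → 2.365 bits.

2.365 bits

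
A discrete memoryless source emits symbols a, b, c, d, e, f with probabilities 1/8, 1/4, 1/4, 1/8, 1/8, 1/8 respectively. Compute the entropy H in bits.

2.5 bits

Each probability is a power of 1/2, so log₂(1/p) is an integer.
H = Σ p·log₂(1/p) = 1/8·3 + 1/4·2 + 1/4·2 + 1/8·3 + 1/8·3 + 1/8·3 = 2.5 bits.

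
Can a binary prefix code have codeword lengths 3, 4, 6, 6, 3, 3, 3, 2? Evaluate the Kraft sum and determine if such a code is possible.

0.84375; yes

With common denominator 2^6 = 64: Σ 2^(−ℓᵢ) = 8/64 + 4/64 + 1/64 + 1/64 + 8/64 + 8/64 + 8/64 + 16/64 = 54/64 = 0.84375.
Kraft's inequality requires Σ ≤ 1; here Σ = 0.84375 ≤ 1, so such a prefix code exists.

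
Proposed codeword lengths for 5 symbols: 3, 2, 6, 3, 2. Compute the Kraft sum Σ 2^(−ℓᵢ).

With common denominator 2^6 = 64: Σ 2^(−ℓᵢ) = 8/64 + 16/64 + 1/64 + 8/64 + 16/64 = 49/64 = 0.765625.

0.765625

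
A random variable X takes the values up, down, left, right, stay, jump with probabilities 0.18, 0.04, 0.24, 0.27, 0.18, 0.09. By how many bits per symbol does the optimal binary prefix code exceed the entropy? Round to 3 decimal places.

Entropy H = −Σ p log₂ p ≈ 2.3932 bits.
Huffman merges: 1/25+9/100→13/100; 13/100+9/50→31/100; 9/50+6/25→21/50; 27/100+31/100→29/50; 21/50+29/50→1. L = 61/25 ≈ 2.4400.
L − H = 2.4400 − 2.3932 = 0.047 bits.

0.047 bits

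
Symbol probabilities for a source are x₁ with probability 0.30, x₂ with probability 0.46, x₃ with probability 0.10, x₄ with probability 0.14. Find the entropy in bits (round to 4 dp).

H = −Σ pᵢ log₂ pᵢ.
−0.30·log₂(0.30) = 0.5211
−0.46·log₂(0.46) = 0.5153
−0.10·log₂(0.10) = 0.3322
−0.14·log₂(0.14) = 0.3971
Sum ≈ 1.7657 → 1.7657 bits.

1.7657 bits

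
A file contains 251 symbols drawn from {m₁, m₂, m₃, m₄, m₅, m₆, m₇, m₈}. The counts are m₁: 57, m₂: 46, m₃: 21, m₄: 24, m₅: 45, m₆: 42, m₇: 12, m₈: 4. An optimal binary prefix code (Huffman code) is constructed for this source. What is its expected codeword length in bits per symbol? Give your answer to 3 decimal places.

2.801 bits/symbol

Probabilities are the counts divided by 251.
Repeatedly combine the two least-probable nodes; the expected code length is the sum of the merged weights.
merge 4/251 + 12/251 → 16/251
merge 16/251 + 21/251 → 37/251
merge 24/251 + 37/251 → 61/251
merge 42/251 + 45/251 → 87/251
merge 46/251 + 57/251 → 103/251
merge 61/251 + 87/251 → 148/251
merge 103/251 + 148/251 → 1
L = 16/251 + 37/251 + 61/251 + 87/251 + 103/251 + 148/251 + 1 = 703/251 ≈ 2.801 bits/symbol.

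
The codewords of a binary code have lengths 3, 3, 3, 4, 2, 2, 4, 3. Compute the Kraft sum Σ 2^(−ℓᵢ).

1.125

With common denominator 2^4 = 16: Σ 2^(−ℓᵢ) = 2/16 + 2/16 + 2/16 + 1/16 + 4/16 + 4/16 + 1/16 + 2/16 = 18/16 = 1.125.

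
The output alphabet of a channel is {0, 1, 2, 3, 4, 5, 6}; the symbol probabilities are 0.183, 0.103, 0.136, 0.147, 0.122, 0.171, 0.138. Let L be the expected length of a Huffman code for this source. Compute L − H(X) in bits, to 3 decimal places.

Entropy H = −Σ p log₂ p ≈ 2.7845 bits.
Huffman merges: 103/1000+61/500→9/40; 17/125+69/500→137/500; 147/1000+171/1000→159/500; 183/1000+9/40→51/125; 137/500+159/500→74/125; 51/125+74/125→1. L = 2817/1000 ≈ 2.8170.
L − H = 2.8170 − 2.7845 = 0.033 bits.

0.033 bits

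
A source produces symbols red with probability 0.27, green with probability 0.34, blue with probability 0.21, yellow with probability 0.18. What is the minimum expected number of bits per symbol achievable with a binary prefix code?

2 bits/symbol

Repeatedly combine the two least-probable nodes; the expected code length is the sum of the merged weights.
merge 9/50 + 21/100 → 39/100
merge 27/100 + 17/50 → 61/100
merge 39/100 + 61/100 → 1
L = 39/100 + 61/100 + 1 = 2 bits/symbol.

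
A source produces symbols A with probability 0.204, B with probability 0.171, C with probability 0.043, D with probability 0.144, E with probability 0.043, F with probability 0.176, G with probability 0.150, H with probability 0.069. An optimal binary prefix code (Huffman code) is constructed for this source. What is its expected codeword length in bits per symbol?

2.861 bits/symbol

Repeatedly combine the two least-probable nodes; the expected code length is the sum of the merged weights.
merge 43/1000 + 43/1000 → 43/500
merge 69/1000 + 43/500 → 31/200
merge 18/125 + 3/20 → 147/500
merge 31/200 + 171/1000 → 163/500
merge 22/125 + 51/250 → 19/50
merge 147/500 + 163/500 → 31/50
merge 19/50 + 31/50 → 1
L = 43/500 + 31/200 + 147/500 + 163/500 + 19/50 + 31/50 + 1 = 2861/1000 = 2.861 bits/symbol.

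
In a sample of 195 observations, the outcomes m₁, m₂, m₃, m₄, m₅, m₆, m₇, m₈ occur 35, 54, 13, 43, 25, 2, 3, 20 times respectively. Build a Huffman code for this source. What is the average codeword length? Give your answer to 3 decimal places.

2.621 bits/symbol

Probabilities are the counts divided by 195.
Repeatedly combine the two least-probable nodes; the expected code length is the sum of the merged weights.
merge 2/195 + 1/65 → 1/39
merge 1/39 + 1/15 → 6/65
merge 6/65 + 4/39 → 38/195
merge 5/39 + 7/39 → 4/13
merge 38/195 + 43/195 → 27/65
merge 18/65 + 4/13 → 38/65
merge 27/65 + 38/65 → 1
L = 1/39 + 6/65 + 38/195 + 4/13 + 27/65 + 38/65 + 1 = 511/195 ≈ 2.621 bits/symbol.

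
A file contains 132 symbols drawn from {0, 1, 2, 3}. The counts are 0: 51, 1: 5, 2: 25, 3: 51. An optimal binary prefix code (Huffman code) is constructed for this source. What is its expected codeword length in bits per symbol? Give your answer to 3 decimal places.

Probabilities are the counts divided by 132.
Repeatedly combine the two least-probable nodes; the expected code length is the sum of the merged weights.
merge 5/132 + 25/132 → 5/22
merge 5/22 + 17/44 → 27/44
merge 17/44 + 27/44 → 1
L = 5/22 + 27/44 + 1 = 81/44 ≈ 1.841 bits/symbol.

1.841 bits/symbol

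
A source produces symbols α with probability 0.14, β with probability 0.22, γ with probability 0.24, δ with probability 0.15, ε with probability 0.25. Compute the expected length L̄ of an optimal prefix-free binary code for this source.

Repeatedly combine the two least-probable nodes; the expected code length is the sum of the merged weights.
merge 7/50 + 3/20 → 29/100
merge 11/50 + 6/25 → 23/50
merge 1/4 + 29/100 → 27/50
merge 23/50 + 27/50 → 1
L = 29/100 + 23/50 + 27/50 + 1 = 229/100 = 2.29 bits/symbol.

2.29 bits/symbol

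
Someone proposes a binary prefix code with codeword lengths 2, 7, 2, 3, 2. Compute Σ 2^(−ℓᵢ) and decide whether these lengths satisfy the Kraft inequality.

0.8828125; yes

With common denominator 2^7 = 128: Σ 2^(−ℓᵢ) = 32/128 + 1/128 + 32/128 + 16/128 + 32/128 = 113/128 = 0.8828125.
Kraft's inequality requires Σ ≤ 1; here Σ = 0.8828125 ≤ 1, so such a prefix code exists.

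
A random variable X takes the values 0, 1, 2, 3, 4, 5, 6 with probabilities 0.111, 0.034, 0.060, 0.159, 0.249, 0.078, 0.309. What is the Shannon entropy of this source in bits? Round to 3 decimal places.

H = −Σ pᵢ log₂ pᵢ.
−0.111·log₂(0.111) = 0.3520
−0.034·log₂(0.034) = 0.1659
−0.060·log₂(0.060) = 0.2435
−0.159·log₂(0.159) = 0.4218
−0.249·log₂(0.249) = 0.4994
−0.078·log₂(0.078) = 0.2871
−0.309·log₂(0.309) = 0.5235
Sum ≈ 2.4933 → 2.493 bits.

2.493 bits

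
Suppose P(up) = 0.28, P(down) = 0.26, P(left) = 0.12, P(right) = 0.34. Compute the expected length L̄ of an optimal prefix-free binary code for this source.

Repeatedly combine the two least-probable nodes; the expected code length is the sum of the merged weights.
merge 3/25 + 13/50 → 19/50
merge 7/25 + 17/50 → 31/50
merge 19/50 + 31/50 → 1
L = 19/50 + 31/50 + 1 = 2 bits/symbol.

2 bits/symbol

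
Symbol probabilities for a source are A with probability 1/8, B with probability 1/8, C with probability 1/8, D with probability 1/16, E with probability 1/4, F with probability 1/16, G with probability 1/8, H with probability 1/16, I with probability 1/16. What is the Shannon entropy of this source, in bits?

Each probability is a power of 1/2, so log₂(1/p) is an integer.
H = Σ p·log₂(1/p) = 1/8·3 + 1/8·3 + 1/8·3 + 1/16·4 + 1/4·2 + 1/16·4 + 1/8·3 + 1/16·4 + 1/16·4 = 3 bits.

3 bits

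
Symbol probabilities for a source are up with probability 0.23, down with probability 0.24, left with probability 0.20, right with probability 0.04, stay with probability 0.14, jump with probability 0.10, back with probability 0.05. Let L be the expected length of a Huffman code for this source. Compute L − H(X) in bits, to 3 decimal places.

0.033 bits

Entropy H = −Σ p log₂ p ≈ 2.5773 bits.
Huffman merges: 1/25+1/20→9/100; 9/100+1/10→19/100; 7/50+19/100→33/100; 1/5+23/100→43/100; 6/25+33/100→57/100; 43/100+57/100→1. L = 261/100 ≈ 2.6100.
L − H = 2.6100 − 2.5773 = 0.033 bits.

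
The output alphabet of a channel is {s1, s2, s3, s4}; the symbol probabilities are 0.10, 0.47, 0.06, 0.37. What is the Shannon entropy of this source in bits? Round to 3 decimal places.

1.618 bits

H = −Σ pᵢ log₂ pᵢ.
−0.10·log₂(0.10) = 0.3322
−0.47·log₂(0.47) = 0.5120
−0.06·log₂(0.06) = 0.2435
−0.37·log₂(0.37) = 0.5307
Sum ≈ 1.6184 → 1.618 bits.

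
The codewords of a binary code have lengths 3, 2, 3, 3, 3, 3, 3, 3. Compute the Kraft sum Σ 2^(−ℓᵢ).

With common denominator 2^3 = 8: Σ 2^(−ℓᵢ) = 1/8 + 2/8 + 1/8 + 1/8 + 1/8 + 1/8 + 1/8 + 1/8 = 9/8 = 1.125.

1.125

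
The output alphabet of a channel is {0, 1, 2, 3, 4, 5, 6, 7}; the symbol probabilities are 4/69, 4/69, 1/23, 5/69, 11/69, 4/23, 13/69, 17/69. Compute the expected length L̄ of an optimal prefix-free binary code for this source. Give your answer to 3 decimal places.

Repeatedly combine the two least-probable nodes; the expected code length is the sum of the merged weights.
merge 1/23 + 4/69 → 7/69
merge 4/69 + 5/69 → 3/23
merge 7/69 + 3/23 → 16/69
merge 11/69 + 4/23 → 1/3
merge 13/69 + 16/69 → 29/69
merge 17/69 + 1/3 → 40/69
merge 29/69 + 40/69 → 1
L = 7/69 + 3/23 + 16/69 + 1/3 + 29/69 + 40/69 + 1 = 193/69 ≈ 2.797 bits/symbol.

2.797 bits/symbol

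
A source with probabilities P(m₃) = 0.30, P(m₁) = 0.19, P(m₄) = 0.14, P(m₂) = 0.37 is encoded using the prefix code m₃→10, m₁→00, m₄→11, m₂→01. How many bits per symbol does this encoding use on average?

2 bits/symbol

L̄ = Σ pᵢ·ℓᵢ = 0.30·2 + 0.19·2 + 0.14·2 + 0.37·2 = 2 bits/symbol.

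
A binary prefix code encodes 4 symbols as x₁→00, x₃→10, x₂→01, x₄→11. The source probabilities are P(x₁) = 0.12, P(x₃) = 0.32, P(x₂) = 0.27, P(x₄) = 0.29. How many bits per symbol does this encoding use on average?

L̄ = Σ pᵢ·ℓᵢ = 0.12·2 + 0.32·2 + 0.27·2 + 0.29·2 = 2 bits/symbol.

2 bits/symbol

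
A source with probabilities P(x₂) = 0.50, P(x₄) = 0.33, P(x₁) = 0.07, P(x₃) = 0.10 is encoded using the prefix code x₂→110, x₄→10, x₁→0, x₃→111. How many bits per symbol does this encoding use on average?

2.53 bits/symbol

L̄ = Σ pᵢ·ℓᵢ = 0.50·3 + 0.33·2 + 0.07·1 + 0.10·3 = 2.53 bits/symbol.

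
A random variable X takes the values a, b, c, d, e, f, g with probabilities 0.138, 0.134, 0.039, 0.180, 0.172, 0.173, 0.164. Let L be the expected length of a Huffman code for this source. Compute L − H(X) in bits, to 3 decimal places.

0.107 bits

Entropy H = −Σ p log₂ p ≈ 2.7131 bits.
Huffman merges: 39/1000+67/500→173/1000; 69/500+41/250→151/500; 43/250+173/1000→69/200; 173/1000+9/50→353/1000; 151/500+69/200→647/1000; 353/1000+647/1000→1. L = 141/50 ≈ 2.8200.
L − H = 2.8200 − 2.7131 = 0.107 bits.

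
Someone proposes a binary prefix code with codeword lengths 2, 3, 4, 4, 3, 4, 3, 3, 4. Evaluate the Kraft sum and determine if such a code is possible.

1; yes

With common denominator 2^4 = 16: Σ 2^(−ℓᵢ) = 4/16 + 2/16 + 1/16 + 1/16 + 2/16 + 1/16 + 2/16 + 2/16 + 1/16 = 16/16 = 1.
Kraft's inequality requires Σ ≤ 1; here Σ = 1 ≤ 1, so such a prefix code exists.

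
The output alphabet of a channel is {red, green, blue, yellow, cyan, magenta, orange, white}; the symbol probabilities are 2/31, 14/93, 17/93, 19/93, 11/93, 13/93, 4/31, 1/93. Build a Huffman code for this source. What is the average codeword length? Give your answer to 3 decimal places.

2.871 bits/symbol

Repeatedly combine the two least-probable nodes; the expected code length is the sum of the merged weights.
merge 1/93 + 2/31 → 7/93
merge 7/93 + 11/93 → 6/31
merge 4/31 + 13/93 → 25/93
merge 14/93 + 17/93 → 1/3
merge 6/31 + 19/93 → 37/93
merge 25/93 + 1/3 → 56/93
merge 37/93 + 56/93 → 1
L = 7/93 + 6/31 + 25/93 + 1/3 + 37/93 + 56/93 + 1 = 89/31 ≈ 2.871 bits/symbol.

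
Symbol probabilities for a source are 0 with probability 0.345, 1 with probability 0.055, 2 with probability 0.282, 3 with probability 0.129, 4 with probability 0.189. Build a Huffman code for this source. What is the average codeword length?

Repeatedly combine the two least-probable nodes; the expected code length is the sum of the merged weights.
merge 11/200 + 129/1000 → 23/125
merge 23/125 + 189/1000 → 373/1000
merge 141/500 + 69/200 → 627/1000
merge 373/1000 + 627/1000 → 1
L = 23/125 + 373/1000 + 627/1000 + 1 = 273/125 = 2.184 bits/symbol.

2.184 bits/symbol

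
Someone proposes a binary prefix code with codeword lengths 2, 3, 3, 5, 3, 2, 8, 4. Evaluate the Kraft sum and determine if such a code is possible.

0.97265625; yes

With common denominator 2^8 = 256: Σ 2^(−ℓᵢ) = 64/256 + 32/256 + 32/256 + 8/256 + 32/256 + 64/256 + 1/256 + 16/256 = 249/256 = 0.97265625.
Kraft's inequality requires Σ ≤ 1; here Σ = 0.97265625 ≤ 1, so such a prefix code exists.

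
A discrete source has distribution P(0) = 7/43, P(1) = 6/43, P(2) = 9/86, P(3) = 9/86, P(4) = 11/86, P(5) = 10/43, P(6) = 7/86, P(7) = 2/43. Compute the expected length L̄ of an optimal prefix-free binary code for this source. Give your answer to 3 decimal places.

2.895 bits/symbol

Repeatedly combine the two least-probable nodes; the expected code length is the sum of the merged weights.
merge 2/43 + 7/86 → 11/86
merge 9/86 + 9/86 → 9/43
merge 11/86 + 11/86 → 11/43
merge 6/43 + 7/43 → 13/43
merge 9/43 + 10/43 → 19/43
merge 11/43 + 13/43 → 24/43
merge 19/43 + 24/43 → 1
L = 11/86 + 9/43 + 11/43 + 13/43 + 19/43 + 24/43 + 1 = 249/86 ≈ 2.895 bits/symbol.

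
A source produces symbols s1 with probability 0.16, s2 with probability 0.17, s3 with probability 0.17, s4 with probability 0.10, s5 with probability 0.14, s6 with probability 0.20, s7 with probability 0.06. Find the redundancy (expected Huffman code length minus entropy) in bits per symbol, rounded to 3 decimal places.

0.061 bits

Entropy H = −Σ p log₂ p ≈ 2.7294 bits.
Huffman merges: 3/50+1/10→4/25; 7/50+4/25→3/10; 4/25+17/100→33/100; 17/100+1/5→37/100; 3/10+33/100→63/100; 37/100+63/100→1. L = 279/100 ≈ 2.7900.
L − H = 2.7900 − 2.7294 = 0.061 bits.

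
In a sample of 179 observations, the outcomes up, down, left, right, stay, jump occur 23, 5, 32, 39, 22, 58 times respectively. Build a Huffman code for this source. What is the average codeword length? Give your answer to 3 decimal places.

2.430 bits/symbol

Probabilities are the counts divided by 179.
Repeatedly combine the two least-probable nodes; the expected code length is the sum of the merged weights.
merge 5/179 + 22/179 → 27/179
merge 23/179 + 27/179 → 50/179
merge 32/179 + 39/179 → 71/179
merge 50/179 + 58/179 → 108/179
merge 71/179 + 108/179 → 1
L = 27/179 + 50/179 + 71/179 + 108/179 + 1 = 435/179 ≈ 2.430 bits/symbol.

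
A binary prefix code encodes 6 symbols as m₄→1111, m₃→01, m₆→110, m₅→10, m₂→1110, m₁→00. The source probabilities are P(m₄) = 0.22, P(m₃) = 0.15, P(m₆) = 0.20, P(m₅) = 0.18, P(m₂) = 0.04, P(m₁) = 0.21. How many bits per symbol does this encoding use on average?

2.72 bits/symbol

L̄ = Σ pᵢ·ℓᵢ = 0.22·4 + 0.15·2 + 0.20·3 + 0.18·2 + 0.04·4 + 0.21·2 = 2.72 bits/symbol.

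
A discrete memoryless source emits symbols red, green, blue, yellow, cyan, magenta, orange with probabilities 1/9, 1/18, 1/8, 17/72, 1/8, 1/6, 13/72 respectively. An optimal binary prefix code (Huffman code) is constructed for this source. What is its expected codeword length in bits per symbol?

Repeatedly combine the two least-probable nodes; the expected code length is the sum of the merged weights.
merge 1/18 + 1/9 → 1/6
merge 1/8 + 1/8 → 1/4
merge 1/6 + 1/6 → 1/3
merge 13/72 + 17/72 → 5/12
merge 1/4 + 1/3 → 7/12
merge 5/12 + 7/12 → 1
L = 1/6 + 1/4 + 1/3 + 5/12 + 7/12 + 1 = 11/4 = 2.75 bits/symbol.

2.75 bits/symbol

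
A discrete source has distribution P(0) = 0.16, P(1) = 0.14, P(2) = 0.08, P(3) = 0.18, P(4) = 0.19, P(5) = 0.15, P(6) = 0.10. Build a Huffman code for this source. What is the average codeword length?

Repeatedly combine the two least-probable nodes; the expected code length is the sum of the merged weights.
merge 2/25 + 1/10 → 9/50
merge 7/50 + 3/20 → 29/100
merge 4/25 + 9/50 → 17/50
merge 9/50 + 19/100 → 37/100
merge 29/100 + 17/50 → 63/100
merge 37/100 + 63/100 → 1
L = 9/50 + 29/100 + 17/50 + 37/100 + 63/100 + 1 = 281/100 = 2.81 bits/symbol.

2.81 bits/symbol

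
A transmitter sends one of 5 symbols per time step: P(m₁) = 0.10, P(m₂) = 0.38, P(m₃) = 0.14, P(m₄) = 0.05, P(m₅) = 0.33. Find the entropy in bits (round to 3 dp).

H = −Σ pᵢ log₂ pᵢ.
−0.10·log₂(0.10) = 0.3322
−0.38·log₂(0.38) = 0.5305
−0.14·log₂(0.14) = 0.3971
−0.05·log₂(0.05) = 0.2161
−0.33·log₂(0.33) = 0.5278
Sum ≈ 2.0037 → 2.004 bits.

2.004 bits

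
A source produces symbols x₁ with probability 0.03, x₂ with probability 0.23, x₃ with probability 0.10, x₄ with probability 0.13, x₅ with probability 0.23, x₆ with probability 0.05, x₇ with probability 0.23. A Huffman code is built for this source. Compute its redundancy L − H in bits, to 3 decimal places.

0.024 bits

Entropy H = −Σ p log₂ p ≈ 2.5457 bits.
Huffman merges: 3/100+1/20→2/25; 2/25+1/10→9/50; 13/100+9/50→31/100; 23/100+23/100→23/50; 23/100+31/100→27/50; 23/50+27/50→1. L = 257/100 ≈ 2.5700.
L − H = 2.5700 − 2.5457 = 0.024 bits.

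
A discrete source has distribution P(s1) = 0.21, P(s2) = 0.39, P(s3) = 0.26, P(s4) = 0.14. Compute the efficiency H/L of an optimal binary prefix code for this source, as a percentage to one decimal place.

Entropy H = −Σ p log₂ p ≈ 1.9050 bits.
Huffman merges: 7/50+21/100→7/20; 13/50+7/20→61/100; 39/100+61/100→1. L = 49/25 ≈ 1.9600.
Efficiency = H/L = 1.9050/1.9600 = 97.2%.

97.2%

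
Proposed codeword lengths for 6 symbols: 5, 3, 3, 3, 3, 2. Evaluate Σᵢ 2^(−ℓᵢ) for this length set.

0.78125

With common denominator 2^5 = 32: Σ 2^(−ℓᵢ) = 1/32 + 4/32 + 4/32 + 4/32 + 4/32 + 8/32 = 25/32 = 0.78125.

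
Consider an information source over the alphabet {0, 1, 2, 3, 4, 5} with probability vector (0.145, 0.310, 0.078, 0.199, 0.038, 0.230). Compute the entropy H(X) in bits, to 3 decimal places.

2.345 bits

H = −Σ pᵢ log₂ pᵢ.
−0.145·log₂(0.145) = 0.4040
−0.310·log₂(0.310) = 0.5238
−0.078·log₂(0.078) = 0.2871
−0.199·log₂(0.199) = 0.4635
−0.038·log₂(0.038) = 0.1793
−0.230·log₂(0.230) = 0.4877
Sum ≈ 2.3453 → 2.345 bits.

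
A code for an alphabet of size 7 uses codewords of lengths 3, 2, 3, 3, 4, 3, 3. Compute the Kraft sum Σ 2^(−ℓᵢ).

0.9375

With common denominator 2^4 = 16: Σ 2^(−ℓᵢ) = 2/16 + 4/16 + 2/16 + 2/16 + 1/16 + 2/16 + 2/16 = 15/16 = 0.9375.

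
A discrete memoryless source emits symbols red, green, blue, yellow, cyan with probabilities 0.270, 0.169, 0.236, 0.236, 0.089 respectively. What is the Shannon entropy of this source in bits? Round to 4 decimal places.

H = −Σ pᵢ log₂ pᵢ.
−0.270·log₂(0.270) = 0.5100
−0.169·log₂(0.169) = 0.4335
−0.236·log₂(0.236) = 0.4916
−0.236·log₂(0.236) = 0.4916
−0.089·log₂(0.089) = 0.3106
Sum ≈ 2.2373 → 2.2373 bits.

2.2373 bits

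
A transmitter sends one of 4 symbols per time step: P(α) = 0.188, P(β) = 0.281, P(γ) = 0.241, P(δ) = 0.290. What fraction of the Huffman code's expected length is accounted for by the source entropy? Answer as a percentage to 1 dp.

Entropy H = −Σ p log₂ p ≈ 1.9806 bits.
Huffman merges: 47/250+241/1000→429/1000; 281/1000+29/100→571/1000; 429/1000+571/1000→1. L = 2 ≈ 2.0000.
Efficiency = H/L = 1.9806/2.0000 = 99.0%.

99.0%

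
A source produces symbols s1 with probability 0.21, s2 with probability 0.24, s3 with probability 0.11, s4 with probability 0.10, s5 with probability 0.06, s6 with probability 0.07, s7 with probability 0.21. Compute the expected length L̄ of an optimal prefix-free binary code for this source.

Repeatedly combine the two least-probable nodes; the expected code length is the sum of the merged weights.
merge 3/50 + 7/100 → 13/100
merge 1/10 + 11/100 → 21/100
merge 13/100 + 21/100 → 17/50
merge 21/100 + 21/100 → 21/50
merge 6/25 + 17/50 → 29/50
merge 21/50 + 29/50 → 1
L = 13/100 + 21/100 + 17/50 + 21/50 + 29/50 + 1 = 67/25 = 2.68 bits/symbol.

2.68 bits/symbol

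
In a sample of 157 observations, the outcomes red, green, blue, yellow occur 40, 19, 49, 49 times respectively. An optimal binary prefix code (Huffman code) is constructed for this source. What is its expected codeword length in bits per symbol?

2 bits/symbol

Probabilities are the counts divided by 157.
Repeatedly combine the two least-probable nodes; the expected code length is the sum of the merged weights.
merge 19/157 + 40/157 → 59/157
merge 49/157 + 49/157 → 98/157
merge 59/157 + 98/157 → 1
L = 59/157 + 98/157 + 1 = 2 bits/symbol.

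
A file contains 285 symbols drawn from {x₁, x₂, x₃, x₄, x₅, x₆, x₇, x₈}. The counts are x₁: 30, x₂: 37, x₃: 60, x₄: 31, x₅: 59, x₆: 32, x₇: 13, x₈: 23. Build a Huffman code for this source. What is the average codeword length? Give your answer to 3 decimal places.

Probabilities are the counts divided by 285.
Repeatedly combine the two least-probable nodes; the expected code length is the sum of the merged weights.
merge 13/285 + 23/285 → 12/95
merge 2/19 + 31/285 → 61/285
merge 32/285 + 12/95 → 68/285
merge 37/285 + 59/285 → 32/95
merge 4/19 + 61/285 → 121/285
merge 68/285 + 32/95 → 164/285
merge 121/285 + 164/285 → 1
L = 12/95 + 61/285 + 68/285 + 32/95 + 121/285 + 164/285 + 1 = 277/95 ≈ 2.916 bits/symbol.

2.916 bits/symbol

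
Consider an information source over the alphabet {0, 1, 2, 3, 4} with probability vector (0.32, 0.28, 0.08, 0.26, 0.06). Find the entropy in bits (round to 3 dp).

2.081 bits

H = −Σ pᵢ log₂ pᵢ.
−0.32·log₂(0.32) = 0.5260
−0.28·log₂(0.28) = 0.5142
−0.08·log₂(0.08) = 0.2915
−0.26·log₂(0.26) = 0.5053
−0.06·log₂(0.06) = 0.2435
Sum ≈ 2.0806 → 2.081 bits.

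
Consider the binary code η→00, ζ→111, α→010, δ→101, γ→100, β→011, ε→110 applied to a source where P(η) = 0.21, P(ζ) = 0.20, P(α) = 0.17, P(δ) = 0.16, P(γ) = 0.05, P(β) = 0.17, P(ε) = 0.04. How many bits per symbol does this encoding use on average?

2.79 bits/symbol

L̄ = Σ pᵢ·ℓᵢ = 0.21·2 + 0.20·3 + 0.17·3 + 0.16·3 + 0.05·3 + 0.17·3 + 0.04·3 = 2.79 bits/symbol.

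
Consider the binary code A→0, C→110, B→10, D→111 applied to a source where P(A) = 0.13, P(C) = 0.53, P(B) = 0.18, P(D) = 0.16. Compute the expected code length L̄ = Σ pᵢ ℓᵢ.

L̄ = Σ pᵢ·ℓᵢ = 0.13·1 + 0.53·3 + 0.18·2 + 0.16·3 = 2.56 bits/symbol.

2.56 bits/symbol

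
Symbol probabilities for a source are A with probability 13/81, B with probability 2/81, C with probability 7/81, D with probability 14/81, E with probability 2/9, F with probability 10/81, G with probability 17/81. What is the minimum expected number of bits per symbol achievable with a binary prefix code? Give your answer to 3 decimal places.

Repeatedly combine the two least-probable nodes; the expected code length is the sum of the merged weights.
merge 2/81 + 7/81 → 1/9
merge 1/9 + 10/81 → 19/81
merge 13/81 + 14/81 → 1/3
merge 17/81 + 2/9 → 35/81
merge 19/81 + 1/3 → 46/81
merge 35/81 + 46/81 → 1
L = 1/9 + 19/81 + 1/3 + 35/81 + 46/81 + 1 = 217/81 ≈ 2.679 bits/symbol.

2.679 bits/symbol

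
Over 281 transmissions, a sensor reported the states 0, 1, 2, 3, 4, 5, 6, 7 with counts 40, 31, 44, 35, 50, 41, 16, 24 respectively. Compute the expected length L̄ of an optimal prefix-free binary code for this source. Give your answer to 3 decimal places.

Probabilities are the counts divided by 281.
Repeatedly combine the two least-probable nodes; the expected code length is the sum of the merged weights.
merge 16/281 + 24/281 → 40/281
merge 31/281 + 35/281 → 66/281
merge 40/281 + 40/281 → 80/281
merge 41/281 + 44/281 → 85/281
merge 50/281 + 66/281 → 116/281
merge 80/281 + 85/281 → 165/281
merge 116/281 + 165/281 → 1
L = 40/281 + 66/281 + 80/281 + 85/281 + 116/281 + 165/281 + 1 = 833/281 ≈ 2.964 bits/symbol.

2.964 bits/symbol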